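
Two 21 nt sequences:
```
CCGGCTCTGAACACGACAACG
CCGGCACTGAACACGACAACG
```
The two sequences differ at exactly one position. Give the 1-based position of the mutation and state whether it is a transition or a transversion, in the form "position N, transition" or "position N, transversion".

position 6, transversion

Position 6 changes T→A. T is a pyrimidine and A is a purine, so this is a transversion.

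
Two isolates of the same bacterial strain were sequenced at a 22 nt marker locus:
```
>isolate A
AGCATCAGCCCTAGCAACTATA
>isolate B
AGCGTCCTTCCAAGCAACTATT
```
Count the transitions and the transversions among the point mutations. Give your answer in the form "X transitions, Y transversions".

Mismatches (1-based):
position 4: A→G (purine→purine, transition)
position 7: A→C (purine→pyrimidine, transversion)
position 8: G→T (purine→pyrimidine, transversion)
position 9: C→T (pyrimidine→pyrimidine, transition)
position 12: T→A (pyrimidine→purine, transversion)
position 22: A→T (purine→pyrimidine, transversion)

2 transitions, 4 transversions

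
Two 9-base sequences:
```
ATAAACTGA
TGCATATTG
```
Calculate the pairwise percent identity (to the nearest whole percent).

7 positions differ (1, 2, 3, 5, 6, 8, 9), so 2 of 9 match: 2/9 = 22.22%.

22%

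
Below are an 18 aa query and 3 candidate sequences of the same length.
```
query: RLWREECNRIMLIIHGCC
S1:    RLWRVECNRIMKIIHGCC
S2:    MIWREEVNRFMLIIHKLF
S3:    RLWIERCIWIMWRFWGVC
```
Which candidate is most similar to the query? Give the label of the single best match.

S1 differs at 2 positions; S2 differs at 7 positions; S3 differs at 9 positions. The closest is S1.

S1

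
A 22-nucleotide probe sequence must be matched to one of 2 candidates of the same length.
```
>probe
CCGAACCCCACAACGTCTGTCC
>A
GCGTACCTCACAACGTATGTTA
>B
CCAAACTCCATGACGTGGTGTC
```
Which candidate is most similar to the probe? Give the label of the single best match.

A

A differs at 6 bases; B differs at 9 bases. The closest is A.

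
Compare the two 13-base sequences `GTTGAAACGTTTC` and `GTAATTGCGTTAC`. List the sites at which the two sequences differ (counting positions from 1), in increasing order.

3, 4, 5, 6, 7, 12

Differences at site 3 (T→A), site 4 (G→A), site 5 (A→T), site 6 (A→T), site 7 (A→G), site 12 (T→A).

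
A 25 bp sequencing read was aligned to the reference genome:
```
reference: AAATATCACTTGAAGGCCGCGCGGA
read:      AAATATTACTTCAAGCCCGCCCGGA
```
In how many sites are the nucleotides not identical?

Comparing position by position, 4 sites differ: 7 (C/T), 12 (G/C), 16 (G/C), 21 (G/C).

4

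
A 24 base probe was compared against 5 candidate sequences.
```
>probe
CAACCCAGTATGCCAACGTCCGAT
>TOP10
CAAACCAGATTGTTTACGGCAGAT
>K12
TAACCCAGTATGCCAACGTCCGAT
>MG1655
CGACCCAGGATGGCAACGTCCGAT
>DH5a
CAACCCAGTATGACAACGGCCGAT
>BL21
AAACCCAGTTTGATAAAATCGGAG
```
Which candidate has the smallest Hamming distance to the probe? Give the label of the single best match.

K12

Hamming distances to probe — TOP10: 8; K12: 1; MG1655: 3; DH5a: 2; BL21: 8.
Smallest is K12 with 1 mismatch.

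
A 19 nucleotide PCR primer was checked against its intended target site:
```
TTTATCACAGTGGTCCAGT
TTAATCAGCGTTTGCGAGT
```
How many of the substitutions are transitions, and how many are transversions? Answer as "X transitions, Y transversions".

Transitions (purine↔purine or pyrimidine↔pyrimidine): none.
Transversions (purine↔pyrimidine): 3 T→A, 8 C→G, 9 A→C, 12 G→T, 13 G→T, 14 T→G, 16 C→G.

0 transitions, 7 transversions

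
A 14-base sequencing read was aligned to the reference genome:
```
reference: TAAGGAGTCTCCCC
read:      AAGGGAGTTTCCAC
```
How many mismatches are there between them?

4

The sequences differ at positions 1, 3, 9, 13 (1-based) — 4 in total.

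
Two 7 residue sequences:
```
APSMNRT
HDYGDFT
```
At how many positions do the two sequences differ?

The sequences differ at positions 1, 2, 3, 4, 5, 6 (1-based) — 6 in total.

6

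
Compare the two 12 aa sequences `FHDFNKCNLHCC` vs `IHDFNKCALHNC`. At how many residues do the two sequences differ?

3

Mismatches (1-based): residue 1: F→I; residue 8: N→A; residue 11: C→N.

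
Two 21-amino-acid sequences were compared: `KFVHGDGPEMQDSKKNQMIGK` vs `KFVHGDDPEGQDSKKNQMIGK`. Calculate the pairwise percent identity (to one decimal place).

90.5%

Mismatches at positions 7, 10 (1-based): 2 of 21.
Identical positions: 19/21 = 90.48% → 90.5%.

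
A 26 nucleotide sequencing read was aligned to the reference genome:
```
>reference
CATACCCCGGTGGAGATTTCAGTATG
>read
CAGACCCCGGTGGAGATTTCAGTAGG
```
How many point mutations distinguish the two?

2

The sequences differ at bases 3, 25 (1-based) — 2 in total.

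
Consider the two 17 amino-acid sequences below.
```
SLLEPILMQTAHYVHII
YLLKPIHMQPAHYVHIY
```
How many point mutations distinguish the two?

5

Mismatches (1-based): position 1: S→Y; position 4: E→K; position 7: L→H; position 10: T→P; position 17: I→Y.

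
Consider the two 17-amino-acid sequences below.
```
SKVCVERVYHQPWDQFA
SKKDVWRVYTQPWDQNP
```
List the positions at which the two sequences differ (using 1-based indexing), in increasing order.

3, 4, 6, 10, 16, 17

Differences at position 3 (V→K), position 4 (C→D), position 6 (E→W), position 10 (H→T), position 16 (F→N), position 17 (A→P).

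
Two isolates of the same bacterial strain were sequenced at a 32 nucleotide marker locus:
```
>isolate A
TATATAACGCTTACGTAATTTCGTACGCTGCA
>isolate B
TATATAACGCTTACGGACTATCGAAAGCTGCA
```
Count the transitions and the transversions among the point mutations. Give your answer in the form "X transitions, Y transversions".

0 transitions, 5 transversions

Mismatches (1-based):
position 16: T→G (pyrimidine→purine, transversion)
position 18: A→C (purine→pyrimidine, transversion)
position 20: T→A (pyrimidine→purine, transversion)
position 24: T→A (pyrimidine→purine, transversion)
position 26: C→A (pyrimidine→purine, transversion)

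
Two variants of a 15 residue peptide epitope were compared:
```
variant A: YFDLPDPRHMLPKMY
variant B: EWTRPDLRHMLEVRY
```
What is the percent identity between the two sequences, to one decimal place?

46.7%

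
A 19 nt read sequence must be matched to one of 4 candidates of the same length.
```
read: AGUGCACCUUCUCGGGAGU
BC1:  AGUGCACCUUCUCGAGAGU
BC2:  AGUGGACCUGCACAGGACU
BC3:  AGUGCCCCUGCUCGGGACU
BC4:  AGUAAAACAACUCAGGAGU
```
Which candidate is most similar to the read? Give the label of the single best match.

BC1

Hamming distances to read — BC1: 1; BC2: 5; BC3: 3; BC4: 6.
Smallest is BC1 with 1 mismatch.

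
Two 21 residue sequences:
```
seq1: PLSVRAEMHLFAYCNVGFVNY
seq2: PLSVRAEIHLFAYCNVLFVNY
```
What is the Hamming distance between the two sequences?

2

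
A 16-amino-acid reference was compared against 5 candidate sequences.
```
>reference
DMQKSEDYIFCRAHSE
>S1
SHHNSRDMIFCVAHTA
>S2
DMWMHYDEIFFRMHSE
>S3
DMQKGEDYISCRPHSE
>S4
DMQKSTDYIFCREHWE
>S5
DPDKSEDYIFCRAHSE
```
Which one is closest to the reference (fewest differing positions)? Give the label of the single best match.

S5

S1 differs at 9 positions; S2 differs at 7 positions; S3 differs at 3 positions; S4 differs at 3 positions; S5 differs at 2 positions. The closest is S5.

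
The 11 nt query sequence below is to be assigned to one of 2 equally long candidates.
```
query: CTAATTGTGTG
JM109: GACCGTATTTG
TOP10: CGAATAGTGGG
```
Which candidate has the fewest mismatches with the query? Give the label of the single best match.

TOP10

JM109 differs at 7 bases; TOP10 differs at 3 bases. The closest is TOP10.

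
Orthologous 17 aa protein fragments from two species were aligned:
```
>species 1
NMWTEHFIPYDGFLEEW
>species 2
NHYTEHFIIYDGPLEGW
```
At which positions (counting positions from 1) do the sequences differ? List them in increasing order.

2, 3, 9, 13, 16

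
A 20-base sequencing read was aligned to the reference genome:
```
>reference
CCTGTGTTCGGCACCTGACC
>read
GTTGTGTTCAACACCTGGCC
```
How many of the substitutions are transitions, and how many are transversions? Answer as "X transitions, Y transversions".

4 transitions, 1 transversion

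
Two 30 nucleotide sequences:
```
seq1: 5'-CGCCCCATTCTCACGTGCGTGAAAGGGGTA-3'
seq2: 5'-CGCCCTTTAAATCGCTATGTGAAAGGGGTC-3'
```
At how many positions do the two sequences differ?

12

Comparing position by position, 12 positions differ: 6 (C/T), 7 (A/T), 9 (T/A), 10 (C/A), 11 (T/A), 12 (C/T), 13 (A/C), 14 (C/G), 15 (G/C), 17 (G/A), 18 (C/T), 30 (A/C).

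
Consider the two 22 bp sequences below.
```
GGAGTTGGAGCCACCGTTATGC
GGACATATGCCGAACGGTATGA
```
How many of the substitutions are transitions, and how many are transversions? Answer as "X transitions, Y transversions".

Transitions (purine↔purine or pyrimidine↔pyrimidine): 7 G→A, 9 A→G.
Transversions (purine↔pyrimidine): 4 G→C, 5 T→A, 8 G→T, 10 G→C, 12 C→G, 14 C→A, 17 T→G, 22 C→A.

2 transitions, 8 transversions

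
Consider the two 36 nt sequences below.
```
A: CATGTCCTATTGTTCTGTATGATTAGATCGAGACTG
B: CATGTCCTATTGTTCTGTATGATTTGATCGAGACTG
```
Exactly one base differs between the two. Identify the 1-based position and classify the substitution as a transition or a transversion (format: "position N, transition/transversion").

position 25, transversion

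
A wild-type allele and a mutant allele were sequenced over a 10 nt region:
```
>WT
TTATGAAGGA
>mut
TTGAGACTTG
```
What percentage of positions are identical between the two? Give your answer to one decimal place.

40.0%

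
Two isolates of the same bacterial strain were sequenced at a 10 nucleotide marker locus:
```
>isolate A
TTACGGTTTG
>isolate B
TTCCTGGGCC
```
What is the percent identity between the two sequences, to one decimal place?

Mismatches at positions 3, 5, 7, 8, 9, 10 (1-based): 6 of 10.
Identical positions: 4/10 = 40% → 40.0%.

40.0%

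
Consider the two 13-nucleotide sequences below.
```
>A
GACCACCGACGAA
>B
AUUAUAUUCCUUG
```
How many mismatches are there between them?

12

Comparing position by position, 12 positions differ: 1 (G/A), 2 (A/U), 3 (C/U), 4 (C/A), 5 (A/U), 6 (C/A), 7 (C/U), 8 (G/U), 9 (A/C), 11 (G/U), 12 (A/U), 13 (A/G).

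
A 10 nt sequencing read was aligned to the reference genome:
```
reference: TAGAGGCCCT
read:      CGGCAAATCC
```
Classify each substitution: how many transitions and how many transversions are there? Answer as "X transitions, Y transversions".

Mismatches (1-based):
base 1: T→C (pyrimidine→pyrimidine, transition)
base 2: A→G (purine→purine, transition)
base 4: A→C (purine→pyrimidine, transversion)
base 5: G→A (purine→purine, transition)
base 6: G→A (purine→purine, transition)
base 7: C→A (pyrimidine→purine, transversion)
base 8: C→T (pyrimidine→pyrimidine, transition)
base 10: T→C (pyrimidine→pyrimidine, transition)

6 transitions, 2 transversions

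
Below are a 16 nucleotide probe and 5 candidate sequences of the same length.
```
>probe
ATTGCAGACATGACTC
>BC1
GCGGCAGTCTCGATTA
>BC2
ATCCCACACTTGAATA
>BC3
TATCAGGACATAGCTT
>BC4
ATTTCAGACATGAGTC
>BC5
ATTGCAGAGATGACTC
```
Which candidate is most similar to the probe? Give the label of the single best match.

BC5

Hamming distances to probe — BC1: 8; BC2: 6; BC3: 8; BC4: 2; BC5: 1.
Smallest is BC5 with 1 mismatch.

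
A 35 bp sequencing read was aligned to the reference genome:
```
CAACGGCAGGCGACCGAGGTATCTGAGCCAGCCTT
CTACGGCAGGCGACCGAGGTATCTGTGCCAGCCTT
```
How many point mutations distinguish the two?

2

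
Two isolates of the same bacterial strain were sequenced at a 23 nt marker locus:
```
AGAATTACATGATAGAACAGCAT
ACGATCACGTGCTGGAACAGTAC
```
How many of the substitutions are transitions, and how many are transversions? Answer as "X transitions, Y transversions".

Transitions (purine↔purine or pyrimidine↔pyrimidine): 3 A→G, 6 T→C, 9 A→G, 14 A→G, 21 C→T, 23 T→C.
Transversions (purine↔pyrimidine): 2 G→C, 12 A→C.

6 transitions, 2 transversions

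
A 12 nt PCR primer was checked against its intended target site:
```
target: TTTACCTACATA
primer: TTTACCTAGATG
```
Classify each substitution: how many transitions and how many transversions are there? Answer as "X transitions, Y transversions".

Mismatches (1-based):
site 9: C→G (pyrimidine→purine, transversion)
site 12: A→G (purine→purine, transition)

1 transition, 1 transversion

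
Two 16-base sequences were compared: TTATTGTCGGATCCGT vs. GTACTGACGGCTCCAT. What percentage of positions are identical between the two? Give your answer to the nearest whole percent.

Mismatches at positions 1, 4, 7, 11, 15 (1-based): 5 of 16.
Identical positions: 11/16 = 68.75% → 69%.

69%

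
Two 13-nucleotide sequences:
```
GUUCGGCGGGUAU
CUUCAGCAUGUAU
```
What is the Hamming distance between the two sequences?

4

Comparing position by position, 4 positions differ: 1 (G/C), 5 (G/A), 8 (G/A), 9 (G/U).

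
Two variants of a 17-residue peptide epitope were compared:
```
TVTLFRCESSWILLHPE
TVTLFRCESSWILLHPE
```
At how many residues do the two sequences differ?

The two sequences are identical at every position.

0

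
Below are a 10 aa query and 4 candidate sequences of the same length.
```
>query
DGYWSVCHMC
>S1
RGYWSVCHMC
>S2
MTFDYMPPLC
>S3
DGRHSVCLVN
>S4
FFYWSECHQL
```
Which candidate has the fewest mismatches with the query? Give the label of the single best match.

S1

S1 differs at 1 residue; S2 differs at 9 residues; S3 differs at 5 residues; S4 differs at 5 residues. The closest is S1.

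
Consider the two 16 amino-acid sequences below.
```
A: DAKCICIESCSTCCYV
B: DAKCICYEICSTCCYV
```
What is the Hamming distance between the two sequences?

2

Comparing position by position, 2 residues differ: 7 (I/Y), 9 (S/I).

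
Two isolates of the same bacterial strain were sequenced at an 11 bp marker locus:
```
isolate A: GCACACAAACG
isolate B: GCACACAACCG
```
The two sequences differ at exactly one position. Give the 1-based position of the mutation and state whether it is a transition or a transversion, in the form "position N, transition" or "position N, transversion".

position 9, transversion

Position 9 changes A→C. A is a purine and C is a pyrimidine, so this is a transversion.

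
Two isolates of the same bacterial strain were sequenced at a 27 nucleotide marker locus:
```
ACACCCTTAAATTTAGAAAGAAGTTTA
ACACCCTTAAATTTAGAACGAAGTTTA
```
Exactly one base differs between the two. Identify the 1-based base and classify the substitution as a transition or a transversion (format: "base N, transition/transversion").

The sequences differ only at base 19: A→C (purine→pyrimidine), a transversion.

base 19, transversion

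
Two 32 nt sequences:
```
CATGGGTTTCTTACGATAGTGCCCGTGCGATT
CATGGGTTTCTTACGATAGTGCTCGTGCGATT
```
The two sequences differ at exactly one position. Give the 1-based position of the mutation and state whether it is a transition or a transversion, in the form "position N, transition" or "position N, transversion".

position 23, transition

The sequences differ only at position 23: C→T (pyrimidine→pyrimidine), a transition.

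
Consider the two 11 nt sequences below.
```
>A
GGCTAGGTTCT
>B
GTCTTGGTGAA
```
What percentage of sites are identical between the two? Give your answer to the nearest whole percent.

55%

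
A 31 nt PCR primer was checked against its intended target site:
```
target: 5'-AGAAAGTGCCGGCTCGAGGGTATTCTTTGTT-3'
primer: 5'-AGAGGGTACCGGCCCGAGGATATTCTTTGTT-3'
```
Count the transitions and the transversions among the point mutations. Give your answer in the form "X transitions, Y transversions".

5 transitions, 0 transversions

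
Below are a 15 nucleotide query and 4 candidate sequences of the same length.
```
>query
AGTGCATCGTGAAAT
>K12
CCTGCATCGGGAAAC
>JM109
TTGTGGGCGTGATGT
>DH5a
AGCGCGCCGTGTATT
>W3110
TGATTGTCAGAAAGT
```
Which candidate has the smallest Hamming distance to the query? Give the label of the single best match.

K12 differs at 4 positions; JM109 differs at 9 positions; DH5a differs at 5 positions; W3110 differs at 9 positions. The closest is K12.

K12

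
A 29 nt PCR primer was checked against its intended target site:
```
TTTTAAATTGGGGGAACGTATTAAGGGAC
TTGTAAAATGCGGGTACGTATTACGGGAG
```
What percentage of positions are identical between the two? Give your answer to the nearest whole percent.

Mismatches at positions 3, 8, 11, 15, 24, 29 (1-based): 6 of 29.
Identical positions: 23/29 = 79.31% → 79%.

79%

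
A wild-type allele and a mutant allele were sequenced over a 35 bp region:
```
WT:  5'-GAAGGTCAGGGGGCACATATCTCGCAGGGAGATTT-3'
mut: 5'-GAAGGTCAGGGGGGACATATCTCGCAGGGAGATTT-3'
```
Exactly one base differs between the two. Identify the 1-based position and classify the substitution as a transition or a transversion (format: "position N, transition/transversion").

position 14, transversion

Position 14 changes C→G. C is a pyrimidine and G is a purine, so this is a transversion.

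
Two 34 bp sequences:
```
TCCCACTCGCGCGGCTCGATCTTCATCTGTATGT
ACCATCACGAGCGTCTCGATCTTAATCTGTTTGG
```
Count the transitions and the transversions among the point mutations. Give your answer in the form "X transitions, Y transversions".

0 transitions, 9 transversions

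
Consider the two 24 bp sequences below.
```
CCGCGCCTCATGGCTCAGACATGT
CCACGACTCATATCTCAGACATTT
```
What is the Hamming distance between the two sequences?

5

Mismatches (1-based): site 3: G→A; site 6: C→A; site 12: G→A; site 13: G→T; site 23: G→T.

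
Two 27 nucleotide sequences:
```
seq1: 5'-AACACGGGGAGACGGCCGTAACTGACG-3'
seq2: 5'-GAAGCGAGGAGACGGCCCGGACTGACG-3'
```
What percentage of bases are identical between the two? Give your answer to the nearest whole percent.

Mismatches at positions 1, 3, 4, 7, 18, 19, 20 (1-based): 7 of 27.
Identical positions: 20/27 = 74.07% → 74%.

74%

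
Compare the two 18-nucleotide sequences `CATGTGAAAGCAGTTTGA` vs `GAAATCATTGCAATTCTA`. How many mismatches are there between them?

Comparing position by position, 9 positions differ: 1 (C/G), 3 (T/A), 4 (G/A), 6 (G/C), 8 (A/T), 9 (A/T), 13 (G/A), 16 (T/C), 17 (G/T).

9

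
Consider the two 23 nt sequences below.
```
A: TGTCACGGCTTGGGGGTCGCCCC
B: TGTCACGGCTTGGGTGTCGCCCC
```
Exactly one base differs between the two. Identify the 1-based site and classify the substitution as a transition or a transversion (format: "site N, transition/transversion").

site 15, transversion

Site 15 changes G→T. G is a purine and T is a pyrimidine, so this is a transversion.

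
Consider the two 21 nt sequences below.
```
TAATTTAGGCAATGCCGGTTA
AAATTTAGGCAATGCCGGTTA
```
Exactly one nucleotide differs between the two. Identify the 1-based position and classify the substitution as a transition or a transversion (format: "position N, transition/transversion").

position 1, transversion

Position 1 changes T→A. T is a pyrimidine and A is a purine, so this is a transversion.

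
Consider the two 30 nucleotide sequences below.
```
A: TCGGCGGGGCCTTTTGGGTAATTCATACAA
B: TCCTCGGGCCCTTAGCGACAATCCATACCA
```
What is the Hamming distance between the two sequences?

Comparing position by position, 10 positions differ: 3 (G/C), 4 (G/T), 9 (G/C), 14 (T/A), 15 (T/G), 16 (G/C), 18 (G/A), 19 (T/C), 23 (T/C), 29 (A/C).

10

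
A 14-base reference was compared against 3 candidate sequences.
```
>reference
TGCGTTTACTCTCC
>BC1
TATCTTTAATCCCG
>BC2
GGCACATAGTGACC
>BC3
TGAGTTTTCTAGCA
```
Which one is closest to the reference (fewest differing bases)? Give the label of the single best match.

Hamming distances to reference — BC1: 6; BC2: 7; BC3: 5.
Smallest is BC3 with 5 mismatches.

BC3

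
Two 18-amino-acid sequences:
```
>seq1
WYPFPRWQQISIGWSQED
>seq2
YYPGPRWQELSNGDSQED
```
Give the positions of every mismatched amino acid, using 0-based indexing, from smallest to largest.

0, 3, 8, 9, 11, 13

Differences at position 0 (W→Y), position 3 (F→G), position 8 (Q→E), position 9 (I→L), position 11 (I→N), position 13 (W→D).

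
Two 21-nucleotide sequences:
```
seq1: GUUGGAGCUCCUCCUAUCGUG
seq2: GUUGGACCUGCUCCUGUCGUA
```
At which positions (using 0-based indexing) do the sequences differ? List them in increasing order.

6, 9, 15, 20

Differences at position 6 (G→C), position 9 (C→G), position 15 (A→G), position 20 (G→A).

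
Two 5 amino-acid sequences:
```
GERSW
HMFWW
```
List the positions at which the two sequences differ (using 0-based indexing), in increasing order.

0, 1, 2, 3

Scanning 0-based: 0: G/H; 1: E/M; 2: R/F; 3: S/W.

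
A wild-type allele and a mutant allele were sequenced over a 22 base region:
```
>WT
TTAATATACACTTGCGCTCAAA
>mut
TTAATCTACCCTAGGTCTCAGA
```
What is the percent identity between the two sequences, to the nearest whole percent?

73%

6 positions differ (6, 10, 13, 15, 16, 21), so 16 of 22 match: 16/22 = 72.73%.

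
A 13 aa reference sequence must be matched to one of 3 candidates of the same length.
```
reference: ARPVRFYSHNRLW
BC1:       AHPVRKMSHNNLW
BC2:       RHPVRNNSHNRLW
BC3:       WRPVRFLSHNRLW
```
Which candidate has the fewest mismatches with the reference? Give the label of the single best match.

BC1 differs at 4 positions; BC2 differs at 4 positions; BC3 differs at 2 positions. The closest is BC3.

BC3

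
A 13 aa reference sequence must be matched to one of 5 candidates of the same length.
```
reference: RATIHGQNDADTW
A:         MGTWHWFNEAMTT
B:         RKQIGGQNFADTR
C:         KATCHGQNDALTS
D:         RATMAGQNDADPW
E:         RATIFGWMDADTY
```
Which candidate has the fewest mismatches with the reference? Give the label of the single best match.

Hamming distances to reference — A: 8; B: 5; C: 4; D: 3; E: 4.
Smallest is D with 3 mismatches.

D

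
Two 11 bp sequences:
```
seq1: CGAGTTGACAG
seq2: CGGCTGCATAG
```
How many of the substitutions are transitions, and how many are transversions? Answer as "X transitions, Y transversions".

Mismatches (1-based):
position 3: A→G (purine→purine, transition)
position 4: G→C (purine→pyrimidine, transversion)
position 6: T→G (pyrimidine→purine, transversion)
position 7: G→C (purine→pyrimidine, transversion)
position 9: C→T (pyrimidine→pyrimidine, transition)

2 transitions, 3 transversions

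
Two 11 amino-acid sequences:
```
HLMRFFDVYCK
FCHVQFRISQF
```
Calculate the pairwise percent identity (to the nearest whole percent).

9%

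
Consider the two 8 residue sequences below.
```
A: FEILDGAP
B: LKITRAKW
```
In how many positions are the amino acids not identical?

Comparing position by position, 7 positions differ: 1 (F/L), 2 (E/K), 4 (L/T), 5 (D/R), 6 (G/A), 7 (A/K), 8 (P/W).

7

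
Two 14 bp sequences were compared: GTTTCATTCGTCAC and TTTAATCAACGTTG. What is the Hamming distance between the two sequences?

12

Comparing position by position, 12 sites differ: 1 (G/T), 4 (T/A), 5 (C/A), 6 (A/T), 7 (T/C), 8 (T/A), 9 (C/A), 10 (G/C), 11 (T/G), 12 (C/T), 13 (A/T), 14 (C/G).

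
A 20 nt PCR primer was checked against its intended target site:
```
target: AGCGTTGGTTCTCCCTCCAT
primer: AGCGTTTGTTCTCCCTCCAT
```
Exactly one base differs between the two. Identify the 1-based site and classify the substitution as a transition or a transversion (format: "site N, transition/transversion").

The sequences differ only at site 7: G→T (purine→pyrimidine), a transversion.

site 7, transversion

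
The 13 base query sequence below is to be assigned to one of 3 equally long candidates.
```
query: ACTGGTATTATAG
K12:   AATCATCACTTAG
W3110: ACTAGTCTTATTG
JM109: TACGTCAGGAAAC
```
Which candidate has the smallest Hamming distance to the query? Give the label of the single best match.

K12 differs at 7 sites; W3110 differs at 3 sites; JM109 differs at 9 sites. The closest is W3110.

W3110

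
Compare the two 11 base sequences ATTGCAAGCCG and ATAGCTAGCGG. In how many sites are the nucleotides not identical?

3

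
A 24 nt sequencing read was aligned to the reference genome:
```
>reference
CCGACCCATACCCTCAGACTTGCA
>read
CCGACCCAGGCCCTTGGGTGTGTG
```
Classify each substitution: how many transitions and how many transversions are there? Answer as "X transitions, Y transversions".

7 transitions, 2 transversions

Mismatches (1-based):
position 9: T→G (pyrimidine→purine, transversion)
position 10: A→G (purine→purine, transition)
position 15: C→T (pyrimidine→pyrimidine, transition)
position 16: A→G (purine→purine, transition)
position 18: A→G (purine→purine, transition)
position 19: C→T (pyrimidine→pyrimidine, transition)
position 20: T→G (pyrimidine→purine, transversion)
position 23: C→T (pyrimidine→pyrimidine, transition)
position 24: A→G (purine→purine, transition)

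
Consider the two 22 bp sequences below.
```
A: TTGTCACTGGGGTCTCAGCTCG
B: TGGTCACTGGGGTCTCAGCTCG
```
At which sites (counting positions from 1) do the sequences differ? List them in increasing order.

2

Scanning 1-based: 2: T/G.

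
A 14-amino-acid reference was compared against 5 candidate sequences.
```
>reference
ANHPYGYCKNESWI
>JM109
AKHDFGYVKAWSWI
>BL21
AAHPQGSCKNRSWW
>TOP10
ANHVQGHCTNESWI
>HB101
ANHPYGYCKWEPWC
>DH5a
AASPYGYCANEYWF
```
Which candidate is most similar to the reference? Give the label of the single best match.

JM109 differs at 6 residues; BL21 differs at 5 residues; TOP10 differs at 4 residues; HB101 differs at 3 residues; DH5a differs at 5 residues. The closest is HB101.

HB101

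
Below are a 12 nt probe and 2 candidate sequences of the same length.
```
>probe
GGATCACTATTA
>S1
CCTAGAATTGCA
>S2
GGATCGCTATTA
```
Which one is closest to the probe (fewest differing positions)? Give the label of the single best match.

S1 differs at 9 positions; S2 differs at 1 position. The closest is S2.

S2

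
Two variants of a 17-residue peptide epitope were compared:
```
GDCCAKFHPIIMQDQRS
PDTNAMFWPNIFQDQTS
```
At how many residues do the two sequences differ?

Comparing position by position, 8 residues differ: 1 (G/P), 3 (C/T), 4 (C/N), 6 (K/M), 8 (H/W), 10 (I/N), 12 (M/F), 16 (R/T).

8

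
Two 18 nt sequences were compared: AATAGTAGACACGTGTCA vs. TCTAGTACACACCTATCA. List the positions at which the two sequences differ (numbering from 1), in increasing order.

Scanning 1-based: 1: A/T; 2: A/C; 8: G/C; 13: G/C; 15: G/A.

1, 2, 8, 13, 15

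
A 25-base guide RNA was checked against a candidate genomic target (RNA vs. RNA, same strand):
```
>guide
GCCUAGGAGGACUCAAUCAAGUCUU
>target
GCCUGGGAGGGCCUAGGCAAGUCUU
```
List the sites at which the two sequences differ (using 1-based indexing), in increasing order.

5, 11, 13, 14, 16, 17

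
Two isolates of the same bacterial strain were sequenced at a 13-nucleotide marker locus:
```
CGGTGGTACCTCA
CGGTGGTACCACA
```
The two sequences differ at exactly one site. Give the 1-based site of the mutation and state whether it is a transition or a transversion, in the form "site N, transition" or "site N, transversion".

The sequences differ only at site 11: T→A (pyrimidine→purine), a transversion.

site 11, transversion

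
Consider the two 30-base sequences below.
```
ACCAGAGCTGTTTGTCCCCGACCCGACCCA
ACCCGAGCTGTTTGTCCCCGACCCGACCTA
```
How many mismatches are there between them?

Comparing position by position, 2 sites differ: 4 (A/C), 29 (C/T).

2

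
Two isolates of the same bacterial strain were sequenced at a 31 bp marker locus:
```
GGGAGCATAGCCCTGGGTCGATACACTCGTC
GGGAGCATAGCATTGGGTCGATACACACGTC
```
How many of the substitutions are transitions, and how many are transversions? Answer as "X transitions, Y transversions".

1 transition, 2 transversions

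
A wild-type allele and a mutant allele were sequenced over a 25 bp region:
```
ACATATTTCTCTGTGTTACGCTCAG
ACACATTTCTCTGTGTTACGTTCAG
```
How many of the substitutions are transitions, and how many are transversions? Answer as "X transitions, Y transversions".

2 transitions, 0 transversions

Mismatches (1-based):
base 4: T→C (pyrimidine→pyrimidine, transition)
base 21: C→T (pyrimidine→pyrimidine, transition)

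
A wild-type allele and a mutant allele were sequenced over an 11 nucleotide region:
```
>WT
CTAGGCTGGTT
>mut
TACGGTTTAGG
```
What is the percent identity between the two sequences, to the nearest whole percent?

27%

Mismatches at positions 1, 2, 3, 6, 8, 9, 10, 11 (1-based): 8 of 11.
Identical positions: 3/11 = 27.27% → 27%.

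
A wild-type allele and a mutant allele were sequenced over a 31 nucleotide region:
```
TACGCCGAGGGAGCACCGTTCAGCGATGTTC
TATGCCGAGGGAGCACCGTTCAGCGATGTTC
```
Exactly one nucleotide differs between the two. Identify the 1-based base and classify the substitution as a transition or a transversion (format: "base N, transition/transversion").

base 3, transition

Base 3 changes C→T. C is a pyrimidine and T is a pyrimidine, so this is a transition.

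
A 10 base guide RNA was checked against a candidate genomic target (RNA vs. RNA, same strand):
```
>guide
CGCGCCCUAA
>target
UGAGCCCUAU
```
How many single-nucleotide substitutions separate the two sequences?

The sequences differ at bases 1, 3, 10 (1-based) — 3 in total.

3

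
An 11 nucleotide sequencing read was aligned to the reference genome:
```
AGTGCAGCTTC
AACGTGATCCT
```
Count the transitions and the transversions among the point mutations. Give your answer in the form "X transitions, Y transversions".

9 transitions, 0 transversions

Mismatches (1-based):
site 2: G→A (purine→purine, transition)
site 3: T→C (pyrimidine→pyrimidine, transition)
site 5: C→T (pyrimidine→pyrimidine, transition)
site 6: A→G (purine→purine, transition)
site 7: G→A (purine→purine, transition)
site 8: C→T (pyrimidine→pyrimidine, transition)
site 9: T→C (pyrimidine→pyrimidine, transition)
site 10: T→C (pyrimidine→pyrimidine, transition)
site 11: C→T (pyrimidine→pyrimidine, transition)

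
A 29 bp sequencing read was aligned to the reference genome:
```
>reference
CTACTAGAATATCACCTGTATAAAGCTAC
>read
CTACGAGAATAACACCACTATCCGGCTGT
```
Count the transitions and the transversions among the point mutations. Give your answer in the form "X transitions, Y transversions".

Transitions (purine↔purine or pyrimidine↔pyrimidine): 24 A→G, 28 A→G, 29 C→T.
Transversions (purine↔pyrimidine): 5 T→G, 12 T→A, 17 T→A, 18 G→C, 22 A→C, 23 A→C.

3 transitions, 6 transversions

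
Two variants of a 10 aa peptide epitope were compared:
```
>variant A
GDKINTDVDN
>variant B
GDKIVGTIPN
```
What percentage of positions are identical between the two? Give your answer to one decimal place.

5 positions differ (5, 6, 7, 8, 9), so 5 of 10 match: 5/10 = 50%.

50.0%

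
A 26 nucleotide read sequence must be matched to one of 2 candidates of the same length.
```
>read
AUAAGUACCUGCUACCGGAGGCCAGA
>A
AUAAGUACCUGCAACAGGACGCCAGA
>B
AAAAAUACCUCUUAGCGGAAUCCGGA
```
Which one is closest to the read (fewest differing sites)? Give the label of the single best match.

A

Hamming distances to read — A: 3; B: 8.
Smallest is A with 3 mismatches.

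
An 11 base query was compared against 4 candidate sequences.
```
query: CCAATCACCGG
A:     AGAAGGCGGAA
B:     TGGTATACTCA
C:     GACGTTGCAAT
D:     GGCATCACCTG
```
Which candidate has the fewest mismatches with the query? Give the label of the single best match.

Hamming distances to query — A: 9; B: 9; C: 9; D: 4.
Smallest is D with 4 mismatches.

D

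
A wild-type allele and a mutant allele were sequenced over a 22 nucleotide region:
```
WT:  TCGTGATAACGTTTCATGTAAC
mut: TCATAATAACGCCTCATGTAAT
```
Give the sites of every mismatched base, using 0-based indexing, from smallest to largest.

2, 4, 11, 12, 21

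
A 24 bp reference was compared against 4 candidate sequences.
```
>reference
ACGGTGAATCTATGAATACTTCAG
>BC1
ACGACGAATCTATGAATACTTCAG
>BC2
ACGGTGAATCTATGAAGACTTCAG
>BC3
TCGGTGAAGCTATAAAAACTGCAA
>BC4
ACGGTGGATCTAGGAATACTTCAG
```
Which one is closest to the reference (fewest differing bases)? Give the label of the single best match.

BC2

BC1 differs at 2 bases; BC2 differs at 1 base; BC3 differs at 6 bases; BC4 differs at 2 bases. The closest is BC2.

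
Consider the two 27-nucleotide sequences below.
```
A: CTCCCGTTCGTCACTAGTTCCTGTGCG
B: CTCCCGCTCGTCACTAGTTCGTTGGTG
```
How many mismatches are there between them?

5

Comparing position by position, 5 bases differ: 7 (T/C), 21 (C/G), 23 (G/T), 24 (T/G), 26 (C/T).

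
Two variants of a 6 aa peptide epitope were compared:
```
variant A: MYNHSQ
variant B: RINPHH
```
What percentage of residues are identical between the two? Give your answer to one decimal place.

16.7%

Mismatches at positions 1, 2, 4, 5, 6 (1-based): 5 of 6.
Identical positions: 1/6 = 16.67% → 16.7%.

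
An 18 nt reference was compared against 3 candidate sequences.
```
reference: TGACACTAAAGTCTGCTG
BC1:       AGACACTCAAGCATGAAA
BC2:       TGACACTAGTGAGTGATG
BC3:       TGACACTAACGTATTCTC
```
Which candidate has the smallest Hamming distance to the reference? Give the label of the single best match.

BC3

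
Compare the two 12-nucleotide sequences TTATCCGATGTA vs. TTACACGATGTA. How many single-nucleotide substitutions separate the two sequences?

2

Mismatches (1-based): base 4: T→C; base 5: C→A.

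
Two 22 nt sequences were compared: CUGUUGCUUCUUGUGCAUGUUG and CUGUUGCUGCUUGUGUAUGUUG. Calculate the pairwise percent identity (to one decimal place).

90.9%

Mismatches at positions 9, 16 (1-based): 2 of 22.
Identical positions: 20/22 = 90.91% → 90.9%.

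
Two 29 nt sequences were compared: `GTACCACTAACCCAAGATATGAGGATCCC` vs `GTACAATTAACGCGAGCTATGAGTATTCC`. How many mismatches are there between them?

Mismatches (1-based): position 5: C→A; position 7: C→T; position 12: C→G; position 14: A→G; position 17: A→C; position 24: G→T; position 27: C→T.

7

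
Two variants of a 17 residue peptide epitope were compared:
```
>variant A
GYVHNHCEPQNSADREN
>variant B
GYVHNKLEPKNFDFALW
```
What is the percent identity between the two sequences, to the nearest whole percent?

47%

9 positions differ (6, 7, 10, 12, 13, 14, 15, 16, 17), so 8 of 17 match: 8/17 = 47.06%.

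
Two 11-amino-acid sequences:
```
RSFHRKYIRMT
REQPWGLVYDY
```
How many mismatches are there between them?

10

Comparing position by position, 10 residues differ: 2 (S/E), 3 (F/Q), 4 (H/P), 5 (R/W), 6 (K/G), 7 (Y/L), 8 (I/V), 9 (R/Y), 10 (M/D), 11 (T/Y).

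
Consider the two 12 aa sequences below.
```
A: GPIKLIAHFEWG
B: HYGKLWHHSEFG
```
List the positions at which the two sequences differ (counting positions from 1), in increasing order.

Scanning 1-based: 1: G/H; 2: P/Y; 3: I/G; 6: I/W; 7: A/H; 9: F/S; 11: W/F.

1, 2, 3, 6, 7, 9, 11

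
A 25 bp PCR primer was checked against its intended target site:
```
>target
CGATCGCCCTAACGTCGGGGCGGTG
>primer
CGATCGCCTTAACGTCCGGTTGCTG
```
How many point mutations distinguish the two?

Mismatches (1-based): site 9: C→T; site 17: G→C; site 20: G→T; site 21: C→T; site 23: G→C.

5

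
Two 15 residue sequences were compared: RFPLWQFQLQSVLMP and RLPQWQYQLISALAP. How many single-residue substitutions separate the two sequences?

Mismatches (1-based): position 2: F→L; position 4: L→Q; position 7: F→Y; position 10: Q→I; position 12: V→A; position 14: M→A.

6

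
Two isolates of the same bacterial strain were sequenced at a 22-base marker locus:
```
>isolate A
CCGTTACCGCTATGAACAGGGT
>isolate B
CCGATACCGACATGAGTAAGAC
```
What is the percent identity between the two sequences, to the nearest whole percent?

64%

8 positions differ (4, 10, 11, 16, 17, 19, 21, 22), so 14 of 22 match: 14/22 = 63.64%.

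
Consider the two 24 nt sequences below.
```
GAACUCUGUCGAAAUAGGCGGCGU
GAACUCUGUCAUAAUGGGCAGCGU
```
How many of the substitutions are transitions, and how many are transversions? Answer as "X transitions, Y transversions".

3 transitions, 1 transversion

Transitions (purine↔purine or pyrimidine↔pyrimidine): 11 G→A, 16 A→G, 20 G→A.
Transversions (purine↔pyrimidine): 12 A→U.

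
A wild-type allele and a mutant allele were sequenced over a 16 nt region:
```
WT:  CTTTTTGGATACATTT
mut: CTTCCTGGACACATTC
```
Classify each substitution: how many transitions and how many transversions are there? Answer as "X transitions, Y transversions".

Transitions (purine↔purine or pyrimidine↔pyrimidine): 4 T→C, 5 T→C, 10 T→C, 16 T→C.
Transversions (purine↔pyrimidine): none.

4 transitions, 0 transversions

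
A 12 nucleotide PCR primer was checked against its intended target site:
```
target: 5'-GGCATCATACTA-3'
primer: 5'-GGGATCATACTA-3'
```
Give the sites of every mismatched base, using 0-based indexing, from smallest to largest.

2

Differences at site 2 (C→G).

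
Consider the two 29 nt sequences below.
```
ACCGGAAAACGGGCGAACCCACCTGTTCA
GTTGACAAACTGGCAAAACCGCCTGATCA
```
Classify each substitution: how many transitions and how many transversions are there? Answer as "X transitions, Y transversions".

6 transitions, 4 transversions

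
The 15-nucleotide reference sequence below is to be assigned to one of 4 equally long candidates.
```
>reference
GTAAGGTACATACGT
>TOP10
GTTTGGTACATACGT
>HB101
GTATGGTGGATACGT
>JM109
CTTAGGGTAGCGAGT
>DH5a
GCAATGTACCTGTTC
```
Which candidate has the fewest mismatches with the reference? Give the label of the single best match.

Hamming distances to reference — TOP10: 2; HB101: 3; JM109: 9; DH5a: 7.
Smallest is TOP10 with 2 mismatches.

TOP10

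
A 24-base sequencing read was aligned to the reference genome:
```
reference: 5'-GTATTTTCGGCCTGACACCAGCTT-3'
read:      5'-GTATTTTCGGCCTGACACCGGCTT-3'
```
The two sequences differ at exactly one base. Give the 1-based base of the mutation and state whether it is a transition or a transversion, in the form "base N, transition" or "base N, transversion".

base 20, transition

Base 20 changes A→G. A is a purine and G is a purine, so this is a transition.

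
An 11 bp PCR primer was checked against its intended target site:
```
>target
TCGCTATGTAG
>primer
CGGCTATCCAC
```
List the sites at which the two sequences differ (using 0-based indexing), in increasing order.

0, 1, 7, 8, 10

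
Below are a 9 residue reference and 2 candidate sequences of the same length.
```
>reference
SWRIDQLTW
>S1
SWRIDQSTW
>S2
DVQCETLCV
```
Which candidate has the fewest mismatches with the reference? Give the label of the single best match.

S1 differs at 1 residue; S2 differs at 8 residues. The closest is S1.

S1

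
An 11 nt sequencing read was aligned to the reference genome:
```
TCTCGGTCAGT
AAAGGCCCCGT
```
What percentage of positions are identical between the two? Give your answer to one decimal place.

36.4%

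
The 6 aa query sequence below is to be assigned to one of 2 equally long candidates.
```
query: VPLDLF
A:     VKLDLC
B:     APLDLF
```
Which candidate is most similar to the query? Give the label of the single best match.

B

A differs at 2 residues; B differs at 1 residue. The closest is B.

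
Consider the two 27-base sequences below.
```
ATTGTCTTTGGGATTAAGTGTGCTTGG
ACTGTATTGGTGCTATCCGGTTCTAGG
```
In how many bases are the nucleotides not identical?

12

The sequences differ at bases 2, 6, 9, 11, 13, 15, 16, 17, 18, 19, 22, 25 (1-based) — 12 in total.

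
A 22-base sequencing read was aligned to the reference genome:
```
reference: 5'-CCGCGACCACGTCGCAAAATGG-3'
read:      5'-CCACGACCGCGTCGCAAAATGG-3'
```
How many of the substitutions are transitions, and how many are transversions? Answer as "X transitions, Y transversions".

Transitions (purine↔purine or pyrimidine↔pyrimidine): 3 G→A, 9 A→G.
Transversions (purine↔pyrimidine): none.

2 transitions, 0 transversions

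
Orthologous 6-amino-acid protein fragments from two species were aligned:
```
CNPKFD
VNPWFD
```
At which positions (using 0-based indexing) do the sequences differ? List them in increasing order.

0, 3

Differences at position 0 (C→V), position 3 (K→W).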